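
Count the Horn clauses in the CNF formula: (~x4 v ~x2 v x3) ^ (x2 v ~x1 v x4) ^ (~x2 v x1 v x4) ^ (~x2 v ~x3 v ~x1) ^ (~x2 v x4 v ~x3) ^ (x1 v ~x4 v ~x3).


A Horn clause has at most one positive literal.
Clause 1: 1 positive lit(s) -> Horn
Clause 2: 2 positive lit(s) -> not Horn
Clause 3: 2 positive lit(s) -> not Horn
Clause 4: 0 positive lit(s) -> Horn
Clause 5: 1 positive lit(s) -> Horn
Clause 6: 1 positive lit(s) -> Horn
Total Horn clauses = 4.

4


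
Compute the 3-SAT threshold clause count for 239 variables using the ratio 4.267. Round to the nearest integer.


The 3-SAT phase transition occurs at approximately 4.267 clauses per variable.
m = 4.267 * 239 = 1019.813.
Rounded to nearest integer: 1020.

1020


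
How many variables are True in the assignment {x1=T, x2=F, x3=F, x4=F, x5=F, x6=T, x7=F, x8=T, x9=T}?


The weight is the number of variables assigned True.
True variables: x1, x6, x8, x9.
Weight = 4.

4


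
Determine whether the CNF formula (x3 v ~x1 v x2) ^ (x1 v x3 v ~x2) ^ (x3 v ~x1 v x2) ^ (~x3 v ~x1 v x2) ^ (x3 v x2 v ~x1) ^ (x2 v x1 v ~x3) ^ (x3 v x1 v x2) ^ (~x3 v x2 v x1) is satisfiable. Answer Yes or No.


Check all 8 possible truth assignments.
Number of satisfying assignments found: 3.
The formula is satisfiable.

Yes


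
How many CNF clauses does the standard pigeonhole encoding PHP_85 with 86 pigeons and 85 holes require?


The PHP encoding has two parts:
1) At-least-one-hole clauses: 86 (one per pigeon, each with 85 literals).
2) At-most-one-pigeon-per-hole clauses: 85 holes * C(86,2) = 85 * 3655 = 310675.
Total clauses = 86 + 310675 = 310761.

310761


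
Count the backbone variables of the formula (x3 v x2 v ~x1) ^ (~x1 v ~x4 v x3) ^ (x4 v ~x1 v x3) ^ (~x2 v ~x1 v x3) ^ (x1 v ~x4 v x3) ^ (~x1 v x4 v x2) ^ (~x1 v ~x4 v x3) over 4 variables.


Find all satisfying assignments: 9 model(s).
Check which variables have the same value in every model.
No variable is fixed across all models.
Backbone size = 0.

0


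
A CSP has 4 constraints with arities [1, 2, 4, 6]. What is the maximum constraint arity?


The arities are: 1, 2, 4, 6.
Scan for the maximum value.
Maximum arity = 6.

6


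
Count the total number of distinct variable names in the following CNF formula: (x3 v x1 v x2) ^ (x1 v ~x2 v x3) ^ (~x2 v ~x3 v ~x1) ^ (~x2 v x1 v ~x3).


Identify each distinct variable in the formula.
Variables found: x1, x2, x3.
Total distinct variables = 3.

3


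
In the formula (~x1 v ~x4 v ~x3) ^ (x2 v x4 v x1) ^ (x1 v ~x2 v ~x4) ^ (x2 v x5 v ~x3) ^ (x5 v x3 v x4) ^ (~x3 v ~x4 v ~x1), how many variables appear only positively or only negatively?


A pure literal appears in only one polarity across all clauses.
Pure literals: x5 (positive only).
Count = 1.

1


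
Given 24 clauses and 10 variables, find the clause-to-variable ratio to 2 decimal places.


Clause-to-variable ratio = clauses / variables.
24 / 10 = 2.4.

2.4


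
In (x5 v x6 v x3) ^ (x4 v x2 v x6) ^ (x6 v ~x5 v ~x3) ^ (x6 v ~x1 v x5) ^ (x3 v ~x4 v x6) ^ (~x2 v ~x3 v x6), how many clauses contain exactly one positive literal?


A definite clause has exactly one positive literal.
Clause 1: 3 positive -> not definite
Clause 2: 3 positive -> not definite
Clause 3: 1 positive -> definite
Clause 4: 2 positive -> not definite
Clause 5: 2 positive -> not definite
Clause 6: 1 positive -> definite
Definite clause count = 2.

2


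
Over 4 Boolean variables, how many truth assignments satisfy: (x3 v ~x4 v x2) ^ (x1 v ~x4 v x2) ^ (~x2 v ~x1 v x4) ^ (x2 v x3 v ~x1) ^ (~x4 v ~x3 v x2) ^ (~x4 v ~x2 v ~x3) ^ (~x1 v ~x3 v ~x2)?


Enumerate all 16 truth assignments over 4 variables.
Test each against every clause.
Satisfying assignments found: 7.

7


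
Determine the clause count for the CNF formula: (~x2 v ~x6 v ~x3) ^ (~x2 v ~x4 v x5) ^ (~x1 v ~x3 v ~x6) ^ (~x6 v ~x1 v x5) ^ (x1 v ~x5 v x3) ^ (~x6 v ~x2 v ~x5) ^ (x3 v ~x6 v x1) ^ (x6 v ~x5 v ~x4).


Each group enclosed in parentheses joined by ^ is one clause.
Counting the conjuncts: 8 clauses.

8


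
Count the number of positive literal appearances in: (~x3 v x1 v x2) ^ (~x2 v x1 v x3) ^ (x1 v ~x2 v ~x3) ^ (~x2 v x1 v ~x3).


Scan each clause for unnegated literals.
Clause 1: 2 positive; Clause 2: 2 positive; Clause 3: 1 positive; Clause 4: 1 positive.
Total positive literal occurrences = 6.

6


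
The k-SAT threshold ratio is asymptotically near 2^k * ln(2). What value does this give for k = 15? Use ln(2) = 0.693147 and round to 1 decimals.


Using the asymptotic formula: threshold ~ 2^k * ln(2).
2^15 = 32768.
32768 * 0.693147 = 22713.0.

22713.0


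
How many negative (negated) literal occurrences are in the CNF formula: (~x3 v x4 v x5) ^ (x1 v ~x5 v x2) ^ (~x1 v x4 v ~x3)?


Scan each clause for negated literals.
Clause 1: 1 negative; Clause 2: 1 negative; Clause 3: 2 negative.
Total negative literal occurrences = 4.

4


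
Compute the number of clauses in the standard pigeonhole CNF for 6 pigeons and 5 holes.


The PHP encoding has two parts:
1) At-least-one-hole clauses: 6 (one per pigeon, each with 5 literals).
2) At-most-one-pigeon-per-hole clauses: 5 holes * C(6,2) = 5 * 15 = 75.
Total clauses = 6 + 75 = 81.

81


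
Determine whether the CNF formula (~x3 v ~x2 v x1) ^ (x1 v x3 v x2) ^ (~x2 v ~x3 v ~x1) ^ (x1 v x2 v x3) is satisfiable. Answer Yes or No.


Check all 8 possible truth assignments.
Number of satisfying assignments found: 5.
The formula is satisfiable.

Yes


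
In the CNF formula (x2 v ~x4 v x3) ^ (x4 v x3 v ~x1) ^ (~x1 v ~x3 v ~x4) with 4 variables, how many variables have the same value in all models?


Find all satisfying assignments: 10 model(s).
Check which variables have the same value in every model.
No variable is fixed across all models.
Backbone size = 0.

0


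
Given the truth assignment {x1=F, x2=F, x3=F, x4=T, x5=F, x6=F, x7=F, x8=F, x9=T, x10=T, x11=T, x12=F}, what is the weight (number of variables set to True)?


The weight is the number of variables assigned True.
True variables: x4, x9, x10, x11.
Weight = 4.

4


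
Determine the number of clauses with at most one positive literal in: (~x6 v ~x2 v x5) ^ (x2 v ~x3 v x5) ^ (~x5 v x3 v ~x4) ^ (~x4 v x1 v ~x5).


A Horn clause has at most one positive literal.
Clause 1: 1 positive lit(s) -> Horn
Clause 2: 2 positive lit(s) -> not Horn
Clause 3: 1 positive lit(s) -> Horn
Clause 4: 1 positive lit(s) -> Horn
Total Horn clauses = 3.

3


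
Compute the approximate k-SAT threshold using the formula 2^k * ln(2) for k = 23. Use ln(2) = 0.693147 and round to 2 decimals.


Using the asymptotic formula: threshold ~ 2^k * ln(2).
2^23 = 8388608.
8388608 * 0.693147 = 5814538.47.

5814538.47


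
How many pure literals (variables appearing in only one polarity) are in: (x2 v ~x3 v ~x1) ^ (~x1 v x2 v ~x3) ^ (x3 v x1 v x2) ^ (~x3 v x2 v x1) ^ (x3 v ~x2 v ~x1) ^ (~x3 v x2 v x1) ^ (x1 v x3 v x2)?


A pure literal appears in only one polarity across all clauses.
No pure literals found.
Count = 0.

0


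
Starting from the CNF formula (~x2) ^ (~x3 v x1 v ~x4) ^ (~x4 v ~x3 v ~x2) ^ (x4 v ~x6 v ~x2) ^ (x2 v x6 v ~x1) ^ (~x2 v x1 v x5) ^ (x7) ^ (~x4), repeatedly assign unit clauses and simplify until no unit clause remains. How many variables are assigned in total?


Unit propagation repeatedly assigns the literal in any unit clause, then simplifies.
Assignments in order: x2 = F, x7 = T, x4 = F.
No further unit clauses remain.
Total variables assigned = 3.

3


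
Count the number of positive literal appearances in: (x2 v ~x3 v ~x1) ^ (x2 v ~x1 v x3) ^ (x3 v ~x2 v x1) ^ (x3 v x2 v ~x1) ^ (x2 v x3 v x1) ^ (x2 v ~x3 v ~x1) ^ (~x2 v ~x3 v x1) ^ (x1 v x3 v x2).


Scan each clause for unnegated literals.
Clause 1: 1 positive; Clause 2: 2 positive; Clause 3: 2 positive; Clause 4: 2 positive; Clause 5: 3 positive; Clause 6: 1 positive; Clause 7: 1 positive; Clause 8: 3 positive.
Total positive literal occurrences = 15.

15


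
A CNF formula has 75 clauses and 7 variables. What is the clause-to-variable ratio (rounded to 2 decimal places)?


Clause-to-variable ratio = clauses / variables.
75 / 7 = 10.71.

10.71


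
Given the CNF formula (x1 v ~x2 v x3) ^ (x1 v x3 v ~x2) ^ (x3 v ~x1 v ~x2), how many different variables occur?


Identify each distinct variable in the formula.
Variables found: x1, x2, x3.
Total distinct variables = 3.

3


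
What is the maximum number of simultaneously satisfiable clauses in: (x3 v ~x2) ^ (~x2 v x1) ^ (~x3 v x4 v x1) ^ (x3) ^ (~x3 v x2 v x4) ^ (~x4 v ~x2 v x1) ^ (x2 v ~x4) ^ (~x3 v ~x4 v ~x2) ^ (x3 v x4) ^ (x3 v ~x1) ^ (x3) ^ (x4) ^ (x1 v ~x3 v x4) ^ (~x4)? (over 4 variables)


Enumerate all 16 truth assignments.
For each, count how many of the 14 clauses are satisfied.
The formula is not fully satisfiable, so the maximum is below 14.
Maximum simultaneously satisfiable clauses = 13.

13


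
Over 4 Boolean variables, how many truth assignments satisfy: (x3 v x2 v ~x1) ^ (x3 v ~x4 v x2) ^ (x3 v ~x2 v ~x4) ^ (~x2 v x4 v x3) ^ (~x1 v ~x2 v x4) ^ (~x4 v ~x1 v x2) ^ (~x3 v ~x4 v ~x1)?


Enumerate all 16 truth assignments over 4 variables.
Test each against every clause.
Satisfying assignments found: 6.

6


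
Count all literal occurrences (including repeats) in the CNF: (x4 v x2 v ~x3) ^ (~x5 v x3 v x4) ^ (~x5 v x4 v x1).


Clause lengths: 3, 3, 3.
Sum = 3 + 3 + 3 = 9.

9


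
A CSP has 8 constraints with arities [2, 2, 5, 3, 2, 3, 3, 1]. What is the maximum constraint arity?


The arities are: 2, 2, 5, 3, 2, 3, 3, 1.
Scan for the maximum value.
Maximum arity = 5.

5


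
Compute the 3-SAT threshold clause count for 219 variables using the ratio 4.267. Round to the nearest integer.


The 3-SAT phase transition occurs at approximately 4.267 clauses per variable.
m = 4.267 * 219 = 934.473.
Rounded to nearest integer: 934.

934


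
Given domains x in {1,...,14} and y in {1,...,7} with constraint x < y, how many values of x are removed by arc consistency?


For the constraint x < y, x needs a supporting value in y's domain.
x can be at most 6 (one less than y's maximum).
Valid x values from domain: 6 out of 14.
Pruned = 14 - 6 = 8.

8


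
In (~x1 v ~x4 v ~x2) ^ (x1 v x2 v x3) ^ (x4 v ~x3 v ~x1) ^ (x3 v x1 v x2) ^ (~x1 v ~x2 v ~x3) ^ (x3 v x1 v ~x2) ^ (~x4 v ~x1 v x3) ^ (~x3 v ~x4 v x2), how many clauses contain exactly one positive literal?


A definite clause has exactly one positive literal.
Clause 1: 0 positive -> not definite
Clause 2: 3 positive -> not definite
Clause 3: 1 positive -> definite
Clause 4: 3 positive -> not definite
Clause 5: 0 positive -> not definite
Clause 6: 2 positive -> not definite
Clause 7: 1 positive -> definite
Clause 8: 1 positive -> definite
Definite clause count = 3.

3


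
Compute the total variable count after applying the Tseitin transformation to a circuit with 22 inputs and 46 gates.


The Tseitin transformation introduces one auxiliary variable per gate.
Total variables = inputs + gates = 22 + 46 = 68.

68


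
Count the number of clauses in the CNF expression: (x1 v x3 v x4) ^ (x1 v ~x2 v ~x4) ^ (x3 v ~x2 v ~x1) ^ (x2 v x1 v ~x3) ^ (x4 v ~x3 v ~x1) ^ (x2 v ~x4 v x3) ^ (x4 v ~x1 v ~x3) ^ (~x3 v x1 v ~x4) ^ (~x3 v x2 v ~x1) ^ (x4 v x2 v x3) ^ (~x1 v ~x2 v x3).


Each group enclosed in parentheses joined by ^ is one clause.
Counting the conjuncts: 11 clauses.

11


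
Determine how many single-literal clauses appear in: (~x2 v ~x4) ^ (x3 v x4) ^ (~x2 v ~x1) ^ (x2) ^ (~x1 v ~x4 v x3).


A unit clause contains exactly one literal.
Unit clauses found: (x2).
Count = 1.

1


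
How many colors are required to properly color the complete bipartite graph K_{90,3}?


K_{90,3} is bipartite by definition: the two parts are independent sets, with every edge crossing between them.
Color all vertices in one part with color 1 and all vertices in the other part with color 2.
Since the graph has at least one edge, one color does not suffice.
Chromatic number = 2.

2


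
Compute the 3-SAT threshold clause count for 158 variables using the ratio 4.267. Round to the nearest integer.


The 3-SAT phase transition occurs at approximately 4.267 clauses per variable.
m = 4.267 * 158 = 674.186.
Rounded to nearest integer: 674.

674


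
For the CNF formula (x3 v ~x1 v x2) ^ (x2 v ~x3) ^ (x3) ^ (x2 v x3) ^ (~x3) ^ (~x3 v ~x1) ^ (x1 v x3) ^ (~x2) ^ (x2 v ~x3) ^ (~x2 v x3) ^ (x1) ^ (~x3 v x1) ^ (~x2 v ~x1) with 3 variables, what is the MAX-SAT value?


Enumerate all 8 truth assignments.
For each, count how many of the 13 clauses are satisfied.
The formula is not fully satisfiable, so the maximum is below 13.
Maximum simultaneously satisfiable clauses = 10.

10


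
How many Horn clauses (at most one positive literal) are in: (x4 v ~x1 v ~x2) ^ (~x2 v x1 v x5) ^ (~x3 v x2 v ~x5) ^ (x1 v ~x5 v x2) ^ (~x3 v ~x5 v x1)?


A Horn clause has at most one positive literal.
Clause 1: 1 positive lit(s) -> Horn
Clause 2: 2 positive lit(s) -> not Horn
Clause 3: 1 positive lit(s) -> Horn
Clause 4: 2 positive lit(s) -> not Horn
Clause 5: 1 positive lit(s) -> Horn
Total Horn clauses = 3.

3


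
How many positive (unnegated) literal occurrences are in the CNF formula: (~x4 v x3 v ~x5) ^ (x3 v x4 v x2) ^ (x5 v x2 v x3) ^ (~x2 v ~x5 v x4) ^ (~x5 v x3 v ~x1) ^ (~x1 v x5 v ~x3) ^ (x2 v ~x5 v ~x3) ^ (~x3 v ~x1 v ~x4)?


Scan each clause for unnegated literals.
Clause 1: 1 positive; Clause 2: 3 positive; Clause 3: 3 positive; Clause 4: 1 positive; Clause 5: 1 positive; Clause 6: 1 positive; Clause 7: 1 positive; Clause 8: 0 positive.
Total positive literal occurrences = 11.

11


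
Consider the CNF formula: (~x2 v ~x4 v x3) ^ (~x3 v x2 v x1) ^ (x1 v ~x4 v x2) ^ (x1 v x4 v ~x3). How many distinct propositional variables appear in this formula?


Identify each distinct variable in the formula.
Variables found: x1, x2, x3, x4.
Total distinct variables = 4.

4


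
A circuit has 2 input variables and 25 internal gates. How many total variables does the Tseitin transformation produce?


The Tseitin transformation introduces one auxiliary variable per gate.
Total variables = inputs + gates = 2 + 25 = 27.

27


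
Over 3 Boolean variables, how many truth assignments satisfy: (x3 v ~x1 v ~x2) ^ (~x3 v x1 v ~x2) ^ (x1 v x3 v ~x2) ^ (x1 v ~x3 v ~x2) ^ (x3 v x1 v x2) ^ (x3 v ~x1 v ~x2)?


Enumerate all 8 truth assignments over 3 variables.
Test each against every clause.
Satisfying assignments found: 4.

4


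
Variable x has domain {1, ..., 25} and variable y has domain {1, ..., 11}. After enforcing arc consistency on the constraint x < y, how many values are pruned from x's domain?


For the constraint x < y, x needs a supporting value in y's domain.
x can be at most 10 (one less than y's maximum).
Valid x values from domain: 10 out of 25.
Pruned = 25 - 10 = 15.

15


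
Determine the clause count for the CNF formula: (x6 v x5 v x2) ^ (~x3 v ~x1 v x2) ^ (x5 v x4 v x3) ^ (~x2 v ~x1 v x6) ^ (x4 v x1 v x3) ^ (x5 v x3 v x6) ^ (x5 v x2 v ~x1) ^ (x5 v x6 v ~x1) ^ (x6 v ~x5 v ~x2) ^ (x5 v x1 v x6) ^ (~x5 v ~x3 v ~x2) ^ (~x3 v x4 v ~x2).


Each group enclosed in parentheses joined by ^ is one clause.
Counting the conjuncts: 12 clauses.

12


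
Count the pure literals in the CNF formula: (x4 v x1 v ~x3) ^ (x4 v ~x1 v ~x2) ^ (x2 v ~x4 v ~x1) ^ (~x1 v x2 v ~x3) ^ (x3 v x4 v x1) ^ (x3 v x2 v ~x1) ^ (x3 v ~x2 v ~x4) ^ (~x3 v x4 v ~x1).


A pure literal appears in only one polarity across all clauses.
No pure literals found.
Count = 0.

0


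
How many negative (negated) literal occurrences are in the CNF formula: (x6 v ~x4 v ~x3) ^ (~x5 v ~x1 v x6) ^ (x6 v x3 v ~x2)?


Scan each clause for negated literals.
Clause 1: 2 negative; Clause 2: 2 negative; Clause 3: 1 negative.
Total negative literal occurrences = 5.

5


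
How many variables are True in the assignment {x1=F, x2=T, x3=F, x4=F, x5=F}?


The weight is the number of variables assigned True.
True variables: x2.
Weight = 1.

1


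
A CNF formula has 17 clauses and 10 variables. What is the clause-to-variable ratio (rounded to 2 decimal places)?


Clause-to-variable ratio = clauses / variables.
17 / 10 = 1.7.

1.7


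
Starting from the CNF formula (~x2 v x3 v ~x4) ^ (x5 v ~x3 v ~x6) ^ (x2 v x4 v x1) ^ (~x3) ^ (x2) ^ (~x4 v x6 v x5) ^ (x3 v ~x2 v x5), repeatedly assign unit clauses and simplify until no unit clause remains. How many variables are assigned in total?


Unit propagation repeatedly assigns the literal in any unit clause, then simplifies.
Assignments in order: x3 = F, x2 = T, x4 = F, x5 = T.
No further unit clauses remain.
Total variables assigned = 4.

4


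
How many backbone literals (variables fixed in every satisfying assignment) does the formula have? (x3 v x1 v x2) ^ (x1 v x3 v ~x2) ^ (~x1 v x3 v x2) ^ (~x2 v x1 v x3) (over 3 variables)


Find all satisfying assignments: 5 model(s).
Check which variables have the same value in every model.
No variable is fixed across all models.
Backbone size = 0.

0


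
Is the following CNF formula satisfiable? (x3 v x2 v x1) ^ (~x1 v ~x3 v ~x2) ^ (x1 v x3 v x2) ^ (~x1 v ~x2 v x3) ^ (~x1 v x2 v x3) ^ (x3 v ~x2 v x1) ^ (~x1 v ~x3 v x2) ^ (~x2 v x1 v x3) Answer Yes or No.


Check all 8 possible truth assignments.
Number of satisfying assignments found: 2.
The formula is satisfiable.

Yes


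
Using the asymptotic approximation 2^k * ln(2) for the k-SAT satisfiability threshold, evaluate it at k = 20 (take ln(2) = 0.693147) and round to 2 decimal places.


Using the asymptotic formula: threshold ~ 2^k * ln(2).
2^20 = 1048576.
1048576 * 0.693147 = 726817.31.

726817.31


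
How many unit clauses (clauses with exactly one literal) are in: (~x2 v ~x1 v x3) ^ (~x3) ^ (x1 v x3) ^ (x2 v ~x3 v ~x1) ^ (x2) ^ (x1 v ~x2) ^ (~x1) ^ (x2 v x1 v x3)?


A unit clause contains exactly one literal.
Unit clauses found: (~x3), (x2), (~x1).
Count = 3.

3


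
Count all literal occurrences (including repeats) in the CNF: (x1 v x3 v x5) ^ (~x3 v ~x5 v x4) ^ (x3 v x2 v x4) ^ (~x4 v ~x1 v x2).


Clause lengths: 3, 3, 3, 3.
Sum = 3 + 3 + 3 + 3 = 12.

12


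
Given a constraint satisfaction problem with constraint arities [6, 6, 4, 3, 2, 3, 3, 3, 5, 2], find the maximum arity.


The arities are: 6, 6, 4, 3, 2, 3, 3, 3, 5, 2.
Scan for the maximum value.
Maximum arity = 6.

6


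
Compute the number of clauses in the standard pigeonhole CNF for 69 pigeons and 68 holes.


The PHP encoding has two parts:
1) At-least-one-hole clauses: 69 (one per pigeon, each with 68 literals).
2) At-most-one-pigeon-per-hole clauses: 68 holes * C(69,2) = 68 * 2346 = 159528.
Total clauses = 69 + 159528 = 159597.

159597


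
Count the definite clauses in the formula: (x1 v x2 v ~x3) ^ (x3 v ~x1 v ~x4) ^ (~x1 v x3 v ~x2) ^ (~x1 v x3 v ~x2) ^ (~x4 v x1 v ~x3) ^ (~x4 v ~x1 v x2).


A definite clause has exactly one positive literal.
Clause 1: 2 positive -> not definite
Clause 2: 1 positive -> definite
Clause 3: 1 positive -> definite
Clause 4: 1 positive -> definite
Clause 5: 1 positive -> definite
Clause 6: 1 positive -> definite
Definite clause count = 5.

5


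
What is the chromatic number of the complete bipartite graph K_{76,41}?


K_{76,41} is bipartite by definition: the two parts are independent sets, with every edge crossing between them.
Color all vertices in one part with color 1 and all vertices in the other part with color 2.
Since the graph has at least one edge, one color does not suffice.
Chromatic number = 2.

2


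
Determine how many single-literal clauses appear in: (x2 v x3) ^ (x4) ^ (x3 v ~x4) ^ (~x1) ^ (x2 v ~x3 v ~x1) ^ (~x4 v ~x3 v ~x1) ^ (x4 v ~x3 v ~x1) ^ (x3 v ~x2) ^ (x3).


A unit clause contains exactly one literal.
Unit clauses found: (x4), (~x1), (x3).
Count = 3.

3


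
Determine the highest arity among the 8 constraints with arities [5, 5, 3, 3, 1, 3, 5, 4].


The arities are: 5, 5, 3, 3, 1, 3, 5, 4.
Scan for the maximum value.
Maximum arity = 5.

5


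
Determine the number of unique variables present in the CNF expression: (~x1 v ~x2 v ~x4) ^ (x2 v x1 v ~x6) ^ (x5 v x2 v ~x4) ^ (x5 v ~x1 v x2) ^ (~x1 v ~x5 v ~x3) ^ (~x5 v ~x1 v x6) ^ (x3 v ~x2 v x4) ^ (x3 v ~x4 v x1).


Identify each distinct variable in the formula.
Variables found: x1, x2, x3, x4, x5, x6.
Total distinct variables = 6.

6


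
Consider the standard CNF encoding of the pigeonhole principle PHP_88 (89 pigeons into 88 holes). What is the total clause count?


The PHP encoding has two parts:
1) At-least-one-hole clauses: 89 (one per pigeon, each with 88 literals).
2) At-most-one-pigeon-per-hole clauses: 88 holes * C(89,2) = 88 * 3916 = 344608.
Total clauses = 89 + 344608 = 344697.

344697


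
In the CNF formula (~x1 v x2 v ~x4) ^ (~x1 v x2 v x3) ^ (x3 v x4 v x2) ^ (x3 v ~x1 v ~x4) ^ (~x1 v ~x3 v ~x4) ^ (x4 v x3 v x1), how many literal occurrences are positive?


Scan each clause for unnegated literals.
Clause 1: 1 positive; Clause 2: 2 positive; Clause 3: 3 positive; Clause 4: 1 positive; Clause 5: 0 positive; Clause 6: 3 positive.
Total positive literal occurrences = 10.

10


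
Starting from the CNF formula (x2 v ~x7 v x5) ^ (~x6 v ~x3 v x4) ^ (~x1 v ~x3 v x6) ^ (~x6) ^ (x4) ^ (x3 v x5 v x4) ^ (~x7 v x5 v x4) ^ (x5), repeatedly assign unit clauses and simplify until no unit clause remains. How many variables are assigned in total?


Unit propagation repeatedly assigns the literal in any unit clause, then simplifies.
Assignments in order: x6 = F, x4 = T, x5 = T.
No further unit clauses remain.
Total variables assigned = 3.

3


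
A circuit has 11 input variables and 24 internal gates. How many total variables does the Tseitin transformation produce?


The Tseitin transformation introduces one auxiliary variable per gate.
Total variables = inputs + gates = 11 + 24 = 35.

35


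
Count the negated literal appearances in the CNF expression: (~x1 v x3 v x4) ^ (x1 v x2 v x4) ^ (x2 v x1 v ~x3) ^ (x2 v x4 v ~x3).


Scan each clause for negated literals.
Clause 1: 1 negative; Clause 2: 0 negative; Clause 3: 1 negative; Clause 4: 1 negative.
Total negative literal occurrences = 3.

3


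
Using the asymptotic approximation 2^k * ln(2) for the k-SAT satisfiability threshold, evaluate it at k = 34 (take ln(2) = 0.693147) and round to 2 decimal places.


Using the asymptotic formula: threshold ~ 2^k * ln(2).
2^34 = 17179869184.
17179869184 * 0.693147 = 11908174785.28.

11908174785.28


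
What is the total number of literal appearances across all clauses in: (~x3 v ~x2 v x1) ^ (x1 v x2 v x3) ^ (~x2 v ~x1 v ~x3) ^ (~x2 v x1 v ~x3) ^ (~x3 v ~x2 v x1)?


Clause lengths: 3, 3, 3, 3, 3.
Sum = 3 + 3 + 3 + 3 + 3 = 15.

15


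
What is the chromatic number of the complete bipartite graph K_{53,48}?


K_{53,48} is bipartite by definition: the two parts are independent sets, with every edge crossing between them.
Color all vertices in one part with color 1 and all vertices in the other part with color 2.
Since the graph has at least one edge, one color does not suffice.
Chromatic number = 2.

2


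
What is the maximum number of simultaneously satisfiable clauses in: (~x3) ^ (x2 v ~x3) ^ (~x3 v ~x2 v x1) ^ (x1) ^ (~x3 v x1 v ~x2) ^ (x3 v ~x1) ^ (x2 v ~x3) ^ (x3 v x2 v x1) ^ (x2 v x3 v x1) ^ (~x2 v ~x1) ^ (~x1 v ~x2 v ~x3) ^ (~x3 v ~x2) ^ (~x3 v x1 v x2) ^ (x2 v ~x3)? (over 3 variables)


Enumerate all 8 truth assignments.
For each, count how many of the 14 clauses are satisfied.
The formula is not fully satisfiable, so the maximum is below 14.
Maximum simultaneously satisfiable clauses = 13.

13


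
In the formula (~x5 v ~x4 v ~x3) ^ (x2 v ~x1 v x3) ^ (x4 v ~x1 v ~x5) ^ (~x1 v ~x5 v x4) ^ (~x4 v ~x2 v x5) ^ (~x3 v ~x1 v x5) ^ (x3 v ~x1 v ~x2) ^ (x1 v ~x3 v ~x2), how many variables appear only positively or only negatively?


A pure literal appears in only one polarity across all clauses.
No pure literals found.
Count = 0.

0


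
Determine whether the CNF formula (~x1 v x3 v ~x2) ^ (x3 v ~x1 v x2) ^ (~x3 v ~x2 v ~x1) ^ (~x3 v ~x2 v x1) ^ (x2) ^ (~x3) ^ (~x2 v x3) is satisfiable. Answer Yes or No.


Check all 8 possible truth assignments.
Number of satisfying assignments found: 0.
The formula is unsatisfiable.

No


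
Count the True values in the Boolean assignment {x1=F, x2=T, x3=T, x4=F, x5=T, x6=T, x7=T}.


The weight is the number of variables assigned True.
True variables: x2, x3, x5, x6, x7.
Weight = 5.

5


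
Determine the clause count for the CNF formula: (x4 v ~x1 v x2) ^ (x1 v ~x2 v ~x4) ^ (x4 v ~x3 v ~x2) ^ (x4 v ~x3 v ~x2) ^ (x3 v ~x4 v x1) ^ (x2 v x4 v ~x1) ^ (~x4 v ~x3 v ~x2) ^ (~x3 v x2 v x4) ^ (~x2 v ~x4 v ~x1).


Each group enclosed in parentheses joined by ^ is one clause.
Counting the conjuncts: 9 clauses.

9


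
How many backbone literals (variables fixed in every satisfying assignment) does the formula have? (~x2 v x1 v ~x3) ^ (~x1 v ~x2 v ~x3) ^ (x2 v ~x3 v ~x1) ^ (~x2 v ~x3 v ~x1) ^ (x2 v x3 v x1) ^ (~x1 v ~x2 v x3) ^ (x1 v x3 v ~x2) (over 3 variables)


Find all satisfying assignments: 2 model(s).
Check which variables have the same value in every model.
Fixed variables: x2=F.
Backbone size = 1.

1


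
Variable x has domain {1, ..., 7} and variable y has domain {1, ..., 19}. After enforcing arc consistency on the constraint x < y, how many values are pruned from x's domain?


For the constraint x < y, x needs a supporting value in y's domain.
x can be at most 18 (one less than y's maximum).
Valid x values from domain: 7 out of 7.
Pruned = 7 - 7 = 0.

0


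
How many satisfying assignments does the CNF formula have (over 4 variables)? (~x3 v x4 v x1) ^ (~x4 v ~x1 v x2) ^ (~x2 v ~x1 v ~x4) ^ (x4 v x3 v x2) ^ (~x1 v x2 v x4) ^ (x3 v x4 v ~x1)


Enumerate all 16 truth assignments over 4 variables.
Test each against every clause.
Satisfying assignments found: 6.

6


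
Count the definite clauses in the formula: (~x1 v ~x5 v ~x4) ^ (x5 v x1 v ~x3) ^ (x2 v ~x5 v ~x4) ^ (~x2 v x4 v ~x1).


A definite clause has exactly one positive literal.
Clause 1: 0 positive -> not definite
Clause 2: 2 positive -> not definite
Clause 3: 1 positive -> definite
Clause 4: 1 positive -> definite
Definite clause count = 2.

2


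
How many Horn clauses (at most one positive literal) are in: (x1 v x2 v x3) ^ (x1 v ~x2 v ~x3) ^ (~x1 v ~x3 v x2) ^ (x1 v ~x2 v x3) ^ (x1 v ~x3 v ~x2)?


A Horn clause has at most one positive literal.
Clause 1: 3 positive lit(s) -> not Horn
Clause 2: 1 positive lit(s) -> Horn
Clause 3: 1 positive lit(s) -> Horn
Clause 4: 2 positive lit(s) -> not Horn
Clause 5: 1 positive lit(s) -> Horn
Total Horn clauses = 3.

3


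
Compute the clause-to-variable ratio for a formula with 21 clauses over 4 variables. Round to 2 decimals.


Clause-to-variable ratio = clauses / variables.
21 / 4 = 5.25.

5.25


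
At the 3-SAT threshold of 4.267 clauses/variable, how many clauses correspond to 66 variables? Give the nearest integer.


The 3-SAT phase transition occurs at approximately 4.267 clauses per variable.
m = 4.267 * 66 = 281.622.
Rounded to nearest integer: 282.

282


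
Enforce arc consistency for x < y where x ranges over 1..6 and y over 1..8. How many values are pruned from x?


For the constraint x < y, x needs a supporting value in y's domain.
x can be at most 7 (one less than y's maximum).
Valid x values from domain: 6 out of 6.
Pruned = 6 - 6 = 0.

0


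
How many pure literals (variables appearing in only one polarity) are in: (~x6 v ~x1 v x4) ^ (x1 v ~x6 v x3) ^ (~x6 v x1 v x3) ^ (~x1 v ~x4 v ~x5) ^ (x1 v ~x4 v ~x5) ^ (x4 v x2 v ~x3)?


A pure literal appears in only one polarity across all clauses.
Pure literals: x2 (positive only), x5 (negative only), x6 (negative only).
Count = 3.

3


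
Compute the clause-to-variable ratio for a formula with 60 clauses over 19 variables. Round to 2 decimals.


Clause-to-variable ratio = clauses / variables.
60 / 19 = 3.16.

3.16


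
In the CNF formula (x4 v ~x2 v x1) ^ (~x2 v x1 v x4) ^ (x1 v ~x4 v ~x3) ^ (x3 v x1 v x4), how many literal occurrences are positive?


Scan each clause for unnegated literals.
Clause 1: 2 positive; Clause 2: 2 positive; Clause 3: 1 positive; Clause 4: 3 positive.
Total positive literal occurrences = 8.

8


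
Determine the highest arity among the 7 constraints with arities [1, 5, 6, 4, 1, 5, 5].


The arities are: 1, 5, 6, 4, 1, 5, 5.
Scan for the maximum value.
Maximum arity = 6.

6


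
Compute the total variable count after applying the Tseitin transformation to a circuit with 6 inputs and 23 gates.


The Tseitin transformation introduces one auxiliary variable per gate.
Total variables = inputs + gates = 6 + 23 = 29.

29


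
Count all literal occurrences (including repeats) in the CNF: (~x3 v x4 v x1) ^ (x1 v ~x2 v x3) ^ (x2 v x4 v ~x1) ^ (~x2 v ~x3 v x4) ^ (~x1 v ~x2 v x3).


Clause lengths: 3, 3, 3, 3, 3.
Sum = 3 + 3 + 3 + 3 + 3 = 15.

15


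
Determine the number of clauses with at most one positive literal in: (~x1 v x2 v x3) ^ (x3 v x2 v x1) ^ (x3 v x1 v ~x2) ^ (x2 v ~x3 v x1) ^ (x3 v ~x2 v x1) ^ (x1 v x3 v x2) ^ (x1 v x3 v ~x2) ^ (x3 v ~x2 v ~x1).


A Horn clause has at most one positive literal.
Clause 1: 2 positive lit(s) -> not Horn
Clause 2: 3 positive lit(s) -> not Horn
Clause 3: 2 positive lit(s) -> not Horn
Clause 4: 2 positive lit(s) -> not Horn
Clause 5: 2 positive lit(s) -> not Horn
Clause 6: 3 positive lit(s) -> not Horn
Clause 7: 2 positive lit(s) -> not Horn
Clause 8: 1 positive lit(s) -> Horn
Total Horn clauses = 1.

1


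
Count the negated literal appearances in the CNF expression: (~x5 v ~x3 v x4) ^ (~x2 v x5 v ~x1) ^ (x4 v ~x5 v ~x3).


Scan each clause for negated literals.
Clause 1: 2 negative; Clause 2: 2 negative; Clause 3: 2 negative.
Total negative literal occurrences = 6.

6


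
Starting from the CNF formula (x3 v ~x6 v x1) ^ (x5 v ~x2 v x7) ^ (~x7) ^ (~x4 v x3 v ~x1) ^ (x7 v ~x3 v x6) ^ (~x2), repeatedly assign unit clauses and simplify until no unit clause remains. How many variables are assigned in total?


Unit propagation repeatedly assigns the literal in any unit clause, then simplifies.
Assignments in order: x7 = F, x2 = F.
No further unit clauses remain.
Total variables assigned = 2.

2


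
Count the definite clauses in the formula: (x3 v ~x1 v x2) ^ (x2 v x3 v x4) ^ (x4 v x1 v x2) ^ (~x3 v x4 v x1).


A definite clause has exactly one positive literal.
Clause 1: 2 positive -> not definite
Clause 2: 3 positive -> not definite
Clause 3: 3 positive -> not definite
Clause 4: 2 positive -> not definite
Definite clause count = 0.

0


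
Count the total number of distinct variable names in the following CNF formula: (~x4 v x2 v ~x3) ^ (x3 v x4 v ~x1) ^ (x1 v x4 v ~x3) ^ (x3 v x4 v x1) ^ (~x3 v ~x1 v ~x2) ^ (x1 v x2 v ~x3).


Identify each distinct variable in the formula.
Variables found: x1, x2, x3, x4.
Total distinct variables = 4.

4


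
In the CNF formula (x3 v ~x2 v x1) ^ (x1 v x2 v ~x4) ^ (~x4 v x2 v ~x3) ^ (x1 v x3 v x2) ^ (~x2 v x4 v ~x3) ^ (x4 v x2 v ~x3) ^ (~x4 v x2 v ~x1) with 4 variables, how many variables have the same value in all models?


Find all satisfying assignments: 5 model(s).
Check which variables have the same value in every model.
No variable is fixed across all models.
Backbone size = 0.

0


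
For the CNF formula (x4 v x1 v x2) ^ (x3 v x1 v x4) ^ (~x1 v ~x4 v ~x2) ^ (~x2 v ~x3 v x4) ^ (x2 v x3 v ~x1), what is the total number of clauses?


Each group enclosed in parentheses joined by ^ is one clause.
Counting the conjuncts: 5 clauses.

5


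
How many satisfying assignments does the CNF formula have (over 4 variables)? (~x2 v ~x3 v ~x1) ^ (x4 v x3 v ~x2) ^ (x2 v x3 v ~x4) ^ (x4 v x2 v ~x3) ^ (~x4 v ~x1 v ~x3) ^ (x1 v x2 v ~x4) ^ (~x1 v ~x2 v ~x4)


Enumerate all 16 truth assignments over 4 variables.
Test each against every clause.
Satisfying assignments found: 5.

5


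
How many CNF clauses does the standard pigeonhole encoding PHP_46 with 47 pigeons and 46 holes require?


The PHP encoding has two parts:
1) At-least-one-hole clauses: 47 (one per pigeon, each with 46 literals).
2) At-most-one-pigeon-per-hole clauses: 46 holes * C(47,2) = 46 * 1081 = 49726.
Total clauses = 47 + 49726 = 49773.

49773


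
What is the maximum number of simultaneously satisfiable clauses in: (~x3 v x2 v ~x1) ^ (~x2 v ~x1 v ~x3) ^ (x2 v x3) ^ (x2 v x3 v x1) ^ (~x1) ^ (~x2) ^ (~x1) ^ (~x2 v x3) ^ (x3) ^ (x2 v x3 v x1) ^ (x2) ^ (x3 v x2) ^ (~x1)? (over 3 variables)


Enumerate all 8 truth assignments.
For each, count how many of the 13 clauses are satisfied.
The formula is not fully satisfiable, so the maximum is below 13.
Maximum simultaneously satisfiable clauses = 12.

12


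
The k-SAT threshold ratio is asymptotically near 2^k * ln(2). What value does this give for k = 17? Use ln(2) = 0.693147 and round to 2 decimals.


Using the asymptotic formula: threshold ~ 2^k * ln(2).
2^17 = 131072.
131072 * 0.693147 = 90852.16.

90852.16


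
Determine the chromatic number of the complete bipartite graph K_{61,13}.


K_{61,13} is bipartite by definition: the two parts are independent sets, with every edge crossing between them.
Color all vertices in one part with color 1 and all vertices in the other part with color 2.
Since the graph has at least one edge, one color does not suffice.
Chromatic number = 2.

2


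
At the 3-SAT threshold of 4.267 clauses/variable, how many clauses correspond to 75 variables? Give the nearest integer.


The 3-SAT phase transition occurs at approximately 4.267 clauses per variable.
m = 4.267 * 75 = 320.025.
Rounded to nearest integer: 320.

320


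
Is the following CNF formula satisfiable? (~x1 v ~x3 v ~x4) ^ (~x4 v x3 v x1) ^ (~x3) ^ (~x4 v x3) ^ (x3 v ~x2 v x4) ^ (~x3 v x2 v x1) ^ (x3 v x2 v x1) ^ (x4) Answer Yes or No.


Check all 16 possible truth assignments.
Number of satisfying assignments found: 0.
The formula is unsatisfiable.

No


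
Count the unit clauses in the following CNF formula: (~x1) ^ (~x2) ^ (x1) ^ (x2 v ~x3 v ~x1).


A unit clause contains exactly one literal.
Unit clauses found: (~x1), (~x2), (x1).
Count = 3.

3


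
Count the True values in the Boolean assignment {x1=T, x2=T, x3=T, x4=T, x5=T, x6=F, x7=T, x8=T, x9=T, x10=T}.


The weight is the number of variables assigned True.
True variables: x1, x2, x3, x4, x5, x7, x8, x9, x10.
Weight = 9.

9


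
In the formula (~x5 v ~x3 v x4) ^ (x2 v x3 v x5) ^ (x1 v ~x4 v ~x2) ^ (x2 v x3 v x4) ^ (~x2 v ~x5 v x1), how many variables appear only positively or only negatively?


A pure literal appears in only one polarity across all clauses.
Pure literals: x1 (positive only).
Count = 1.

1


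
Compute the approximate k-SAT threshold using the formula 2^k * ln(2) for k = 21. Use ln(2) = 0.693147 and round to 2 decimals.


Using the asymptotic formula: threshold ~ 2^k * ln(2).
2^21 = 2097152.
2097152 * 0.693147 = 1453634.62.

1453634.62


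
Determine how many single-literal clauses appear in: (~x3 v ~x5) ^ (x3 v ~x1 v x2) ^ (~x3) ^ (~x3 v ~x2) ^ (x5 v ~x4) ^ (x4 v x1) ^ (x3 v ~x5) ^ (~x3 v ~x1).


A unit clause contains exactly one literal.
Unit clauses found: (~x3).
Count = 1.

1


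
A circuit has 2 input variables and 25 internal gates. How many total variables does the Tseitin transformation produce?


The Tseitin transformation introduces one auxiliary variable per gate.
Total variables = inputs + gates = 2 + 25 = 27.

27


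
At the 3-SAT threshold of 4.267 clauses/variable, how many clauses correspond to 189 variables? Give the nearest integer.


The 3-SAT phase transition occurs at approximately 4.267 clauses per variable.
m = 4.267 * 189 = 806.463.
Rounded to nearest integer: 806.

806


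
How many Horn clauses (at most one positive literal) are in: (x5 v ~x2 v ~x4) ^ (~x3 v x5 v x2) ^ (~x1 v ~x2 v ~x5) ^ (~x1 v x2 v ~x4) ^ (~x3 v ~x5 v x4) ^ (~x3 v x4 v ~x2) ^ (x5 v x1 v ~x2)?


A Horn clause has at most one positive literal.
Clause 1: 1 positive lit(s) -> Horn
Clause 2: 2 positive lit(s) -> not Horn
Clause 3: 0 positive lit(s) -> Horn
Clause 4: 1 positive lit(s) -> Horn
Clause 5: 1 positive lit(s) -> Horn
Clause 6: 1 positive lit(s) -> Horn
Clause 7: 2 positive lit(s) -> not Horn
Total Horn clauses = 5.

5


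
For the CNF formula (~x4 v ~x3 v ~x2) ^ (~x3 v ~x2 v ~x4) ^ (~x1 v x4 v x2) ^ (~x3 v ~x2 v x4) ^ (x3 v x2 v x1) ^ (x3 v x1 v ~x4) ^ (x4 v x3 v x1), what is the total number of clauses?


Each group enclosed in parentheses joined by ^ is one clause.
Counting the conjuncts: 7 clauses.

7


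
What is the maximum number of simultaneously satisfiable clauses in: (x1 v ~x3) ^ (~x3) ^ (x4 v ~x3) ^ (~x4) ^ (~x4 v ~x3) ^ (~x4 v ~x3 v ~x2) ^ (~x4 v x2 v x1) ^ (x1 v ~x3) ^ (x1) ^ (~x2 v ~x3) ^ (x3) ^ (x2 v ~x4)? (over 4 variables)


Enumerate all 16 truth assignments.
For each, count how many of the 12 clauses are satisfied.
The formula is not fully satisfiable, so the maximum is below 12.
Maximum simultaneously satisfiable clauses = 11.

11


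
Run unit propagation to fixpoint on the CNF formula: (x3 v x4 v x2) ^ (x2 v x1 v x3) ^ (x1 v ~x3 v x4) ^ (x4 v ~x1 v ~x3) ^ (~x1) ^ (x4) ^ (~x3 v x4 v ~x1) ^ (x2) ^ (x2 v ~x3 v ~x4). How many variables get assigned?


Unit propagation repeatedly assigns the literal in any unit clause, then simplifies.
Assignments in order: x1 = F, x4 = T, x2 = T.
No further unit clauses remain.
Total variables assigned = 3.

3


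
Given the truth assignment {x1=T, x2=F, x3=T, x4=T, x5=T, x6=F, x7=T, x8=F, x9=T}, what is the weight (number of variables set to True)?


The weight is the number of variables assigned True.
True variables: x1, x3, x4, x5, x7, x9.
Weight = 6.

6


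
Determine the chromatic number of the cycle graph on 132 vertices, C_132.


A cycle on an even number of vertices is bipartite: alternate two colors around the cycle.
Since 132 is even, two colors suffice, and at least two are needed because the graph has edges.
Chromatic number = 2.

2


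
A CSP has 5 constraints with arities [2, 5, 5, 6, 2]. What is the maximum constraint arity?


The arities are: 2, 5, 5, 6, 2.
Scan for the maximum value.
Maximum arity = 6.

6


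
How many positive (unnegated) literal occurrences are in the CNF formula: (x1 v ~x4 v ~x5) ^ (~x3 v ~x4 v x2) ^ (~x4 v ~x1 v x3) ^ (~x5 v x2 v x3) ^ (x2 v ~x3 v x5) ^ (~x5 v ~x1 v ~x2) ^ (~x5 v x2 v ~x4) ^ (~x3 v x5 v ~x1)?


Scan each clause for unnegated literals.
Clause 1: 1 positive; Clause 2: 1 positive; Clause 3: 1 positive; Clause 4: 2 positive; Clause 5: 2 positive; Clause 6: 0 positive; Clause 7: 1 positive; Clause 8: 1 positive.
Total positive literal occurrences = 9.

9


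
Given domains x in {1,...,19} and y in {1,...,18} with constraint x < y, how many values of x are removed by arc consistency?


For the constraint x < y, x needs a supporting value in y's domain.
x can be at most 17 (one less than y's maximum).
Valid x values from domain: 17 out of 19.
Pruned = 19 - 17 = 2.

2


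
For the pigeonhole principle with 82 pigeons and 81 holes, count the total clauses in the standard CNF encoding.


The PHP encoding has two parts:
1) At-least-one-hole clauses: 82 (one per pigeon, each with 81 literals).
2) At-most-one-pigeon-per-hole clauses: 81 holes * C(82,2) = 81 * 3321 = 269001.
Total clauses = 82 + 269001 = 269083.

269083


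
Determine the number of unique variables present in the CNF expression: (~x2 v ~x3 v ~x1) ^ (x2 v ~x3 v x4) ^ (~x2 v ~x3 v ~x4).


Identify each distinct variable in the formula.
Variables found: x1, x2, x3, x4.
Total distinct variables = 4.

4


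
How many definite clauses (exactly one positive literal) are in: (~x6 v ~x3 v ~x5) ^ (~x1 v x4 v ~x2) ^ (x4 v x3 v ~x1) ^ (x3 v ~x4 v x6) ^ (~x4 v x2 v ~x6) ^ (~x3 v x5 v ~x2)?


A definite clause has exactly one positive literal.
Clause 1: 0 positive -> not definite
Clause 2: 1 positive -> definite
Clause 3: 2 positive -> not definite
Clause 4: 2 positive -> not definite
Clause 5: 1 positive -> definite
Clause 6: 1 positive -> definite
Definite clause count = 3.

3
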